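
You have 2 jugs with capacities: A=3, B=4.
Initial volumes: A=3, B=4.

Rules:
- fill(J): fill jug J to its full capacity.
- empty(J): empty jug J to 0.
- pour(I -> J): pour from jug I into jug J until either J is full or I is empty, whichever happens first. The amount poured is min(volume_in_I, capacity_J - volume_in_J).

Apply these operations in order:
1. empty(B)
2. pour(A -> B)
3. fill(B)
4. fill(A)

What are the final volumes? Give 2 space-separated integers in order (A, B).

Step 1: empty(B) -> (A=3 B=0)
Step 2: pour(A -> B) -> (A=0 B=3)
Step 3: fill(B) -> (A=0 B=4)
Step 4: fill(A) -> (A=3 B=4)

Answer: 3 4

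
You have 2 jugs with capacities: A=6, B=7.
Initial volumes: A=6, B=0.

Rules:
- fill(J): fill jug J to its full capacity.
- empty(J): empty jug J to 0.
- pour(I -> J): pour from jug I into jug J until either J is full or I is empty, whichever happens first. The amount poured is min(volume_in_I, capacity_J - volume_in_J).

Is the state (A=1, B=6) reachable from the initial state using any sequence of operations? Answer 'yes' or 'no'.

Answer: no

Derivation:
BFS explored all 26 reachable states.
Reachable set includes: (0,0), (0,1), (0,2), (0,3), (0,4), (0,5), (0,6), (0,7), (1,0), (1,7), (2,0), (2,7) ...
Target (A=1, B=6) not in reachable set → no.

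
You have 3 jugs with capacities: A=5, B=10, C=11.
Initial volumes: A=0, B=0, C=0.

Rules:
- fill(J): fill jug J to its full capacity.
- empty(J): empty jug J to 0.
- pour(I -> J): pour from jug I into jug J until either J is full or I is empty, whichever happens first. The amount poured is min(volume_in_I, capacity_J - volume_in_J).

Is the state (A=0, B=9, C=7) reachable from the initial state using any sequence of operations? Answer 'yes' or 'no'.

Answer: yes

Derivation:
BFS from (A=0, B=0, C=0):
  1. fill(C) -> (A=0 B=0 C=11)
  2. pour(C -> B) -> (A=0 B=10 C=1)
  3. pour(C -> A) -> (A=1 B=10 C=0)
  4. pour(B -> C) -> (A=1 B=0 C=10)
  5. fill(B) -> (A=1 B=10 C=10)
  6. pour(B -> C) -> (A=1 B=9 C=11)
  7. pour(C -> A) -> (A=5 B=9 C=7)
  8. empty(A) -> (A=0 B=9 C=7)
Target reached → yes.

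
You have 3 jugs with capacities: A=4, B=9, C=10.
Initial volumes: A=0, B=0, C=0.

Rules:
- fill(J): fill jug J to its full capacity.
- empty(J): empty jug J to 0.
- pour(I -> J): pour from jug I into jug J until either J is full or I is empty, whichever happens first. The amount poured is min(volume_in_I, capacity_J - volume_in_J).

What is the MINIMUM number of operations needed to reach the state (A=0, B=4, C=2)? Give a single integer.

BFS from (A=0, B=0, C=0). One shortest path:
  1. fill(C) -> (A=0 B=0 C=10)
  2. pour(C -> A) -> (A=4 B=0 C=6)
  3. empty(A) -> (A=0 B=0 C=6)
  4. pour(C -> A) -> (A=4 B=0 C=2)
  5. pour(A -> B) -> (A=0 B=4 C=2)
Reached target in 5 moves.

Answer: 5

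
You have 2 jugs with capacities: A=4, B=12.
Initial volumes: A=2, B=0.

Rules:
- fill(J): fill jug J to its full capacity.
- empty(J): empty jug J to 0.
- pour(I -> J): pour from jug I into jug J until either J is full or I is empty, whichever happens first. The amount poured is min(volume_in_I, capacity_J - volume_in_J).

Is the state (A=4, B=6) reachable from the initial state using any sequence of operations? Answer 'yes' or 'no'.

BFS from (A=2, B=0):
  1. fill(B) -> (A=2 B=12)
  2. pour(B -> A) -> (A=4 B=10)
  3. empty(A) -> (A=0 B=10)
  4. pour(B -> A) -> (A=4 B=6)
Target reached → yes.

Answer: yes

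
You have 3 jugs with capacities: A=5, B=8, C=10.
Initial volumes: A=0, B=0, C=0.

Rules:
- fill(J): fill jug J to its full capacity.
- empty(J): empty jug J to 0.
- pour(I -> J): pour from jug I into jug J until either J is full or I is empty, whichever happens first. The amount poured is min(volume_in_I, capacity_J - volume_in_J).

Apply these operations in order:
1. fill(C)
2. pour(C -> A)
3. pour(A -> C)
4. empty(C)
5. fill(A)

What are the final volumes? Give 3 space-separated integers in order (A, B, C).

Answer: 5 0 0

Derivation:
Step 1: fill(C) -> (A=0 B=0 C=10)
Step 2: pour(C -> A) -> (A=5 B=0 C=5)
Step 3: pour(A -> C) -> (A=0 B=0 C=10)
Step 4: empty(C) -> (A=0 B=0 C=0)
Step 5: fill(A) -> (A=5 B=0 C=0)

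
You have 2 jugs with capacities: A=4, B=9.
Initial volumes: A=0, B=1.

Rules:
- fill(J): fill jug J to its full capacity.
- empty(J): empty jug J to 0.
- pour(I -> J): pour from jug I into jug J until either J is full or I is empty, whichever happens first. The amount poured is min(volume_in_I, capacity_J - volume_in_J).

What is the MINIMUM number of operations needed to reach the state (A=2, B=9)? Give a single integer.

BFS from (A=0, B=1). One shortest path:
  1. pour(B -> A) -> (A=1 B=0)
  2. fill(B) -> (A=1 B=9)
  3. pour(B -> A) -> (A=4 B=6)
  4. empty(A) -> (A=0 B=6)
  5. pour(B -> A) -> (A=4 B=2)
  6. empty(A) -> (A=0 B=2)
  7. pour(B -> A) -> (A=2 B=0)
  8. fill(B) -> (A=2 B=9)
Reached target in 8 moves.

Answer: 8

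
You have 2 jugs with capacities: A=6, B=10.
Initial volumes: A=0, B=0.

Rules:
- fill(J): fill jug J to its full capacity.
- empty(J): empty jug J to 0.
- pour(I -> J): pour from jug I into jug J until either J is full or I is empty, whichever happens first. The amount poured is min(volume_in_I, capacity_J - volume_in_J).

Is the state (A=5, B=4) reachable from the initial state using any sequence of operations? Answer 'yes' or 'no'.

BFS explored all 16 reachable states.
Reachable set includes: (0,0), (0,2), (0,4), (0,6), (0,8), (0,10), (2,0), (2,10), (4,0), (4,10), (6,0), (6,2) ...
Target (A=5, B=4) not in reachable set → no.

Answer: no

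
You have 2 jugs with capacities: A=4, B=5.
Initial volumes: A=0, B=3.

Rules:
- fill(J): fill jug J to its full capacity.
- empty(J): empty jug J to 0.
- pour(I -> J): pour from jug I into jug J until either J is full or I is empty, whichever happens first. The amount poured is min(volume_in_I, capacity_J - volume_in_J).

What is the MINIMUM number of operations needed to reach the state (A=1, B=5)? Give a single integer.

BFS from (A=0, B=3). One shortest path:
  1. fill(B) -> (A=0 B=5)
  2. pour(B -> A) -> (A=4 B=1)
  3. empty(A) -> (A=0 B=1)
  4. pour(B -> A) -> (A=1 B=0)
  5. fill(B) -> (A=1 B=5)
Reached target in 5 moves.

Answer: 5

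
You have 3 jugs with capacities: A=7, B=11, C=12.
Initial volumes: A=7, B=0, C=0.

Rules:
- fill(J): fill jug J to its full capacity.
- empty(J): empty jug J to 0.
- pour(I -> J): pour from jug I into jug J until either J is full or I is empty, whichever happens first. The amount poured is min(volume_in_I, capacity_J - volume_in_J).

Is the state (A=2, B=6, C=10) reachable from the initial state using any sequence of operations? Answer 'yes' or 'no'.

BFS explored all 588 reachable states.
Reachable set includes: (0,0,0), (0,0,1), (0,0,2), (0,0,3), (0,0,4), (0,0,5), (0,0,6), (0,0,7), (0,0,8), (0,0,9), (0,0,10), (0,0,11) ...
Target (A=2, B=6, C=10) not in reachable set → no.

Answer: no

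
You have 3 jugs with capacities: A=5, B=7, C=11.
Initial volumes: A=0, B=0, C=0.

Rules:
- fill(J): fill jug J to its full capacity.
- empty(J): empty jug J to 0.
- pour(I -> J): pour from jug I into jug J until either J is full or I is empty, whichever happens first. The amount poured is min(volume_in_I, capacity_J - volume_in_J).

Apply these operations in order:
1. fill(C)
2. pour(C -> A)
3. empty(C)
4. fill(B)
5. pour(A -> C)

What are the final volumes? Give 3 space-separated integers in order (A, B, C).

Step 1: fill(C) -> (A=0 B=0 C=11)
Step 2: pour(C -> A) -> (A=5 B=0 C=6)
Step 3: empty(C) -> (A=5 B=0 C=0)
Step 4: fill(B) -> (A=5 B=7 C=0)
Step 5: pour(A -> C) -> (A=0 B=7 C=5)

Answer: 0 7 5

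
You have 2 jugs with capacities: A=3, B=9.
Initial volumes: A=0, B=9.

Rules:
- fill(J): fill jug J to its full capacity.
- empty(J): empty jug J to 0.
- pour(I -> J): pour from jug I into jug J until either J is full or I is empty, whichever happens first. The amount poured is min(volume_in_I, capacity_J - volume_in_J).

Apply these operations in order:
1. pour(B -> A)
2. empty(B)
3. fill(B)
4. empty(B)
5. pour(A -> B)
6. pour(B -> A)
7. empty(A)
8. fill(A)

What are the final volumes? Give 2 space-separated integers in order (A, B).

Answer: 3 0

Derivation:
Step 1: pour(B -> A) -> (A=3 B=6)
Step 2: empty(B) -> (A=3 B=0)
Step 3: fill(B) -> (A=3 B=9)
Step 4: empty(B) -> (A=3 B=0)
Step 5: pour(A -> B) -> (A=0 B=3)
Step 6: pour(B -> A) -> (A=3 B=0)
Step 7: empty(A) -> (A=0 B=0)
Step 8: fill(A) -> (A=3 B=0)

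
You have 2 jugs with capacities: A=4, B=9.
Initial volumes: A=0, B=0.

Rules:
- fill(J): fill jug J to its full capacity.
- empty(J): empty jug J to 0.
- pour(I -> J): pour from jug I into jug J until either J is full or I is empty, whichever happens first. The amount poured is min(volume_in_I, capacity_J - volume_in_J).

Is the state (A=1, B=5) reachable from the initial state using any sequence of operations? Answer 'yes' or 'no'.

Answer: no

Derivation:
BFS explored all 26 reachable states.
Reachable set includes: (0,0), (0,1), (0,2), (0,3), (0,4), (0,5), (0,6), (0,7), (0,8), (0,9), (1,0), (1,9) ...
Target (A=1, B=5) not in reachable set → no.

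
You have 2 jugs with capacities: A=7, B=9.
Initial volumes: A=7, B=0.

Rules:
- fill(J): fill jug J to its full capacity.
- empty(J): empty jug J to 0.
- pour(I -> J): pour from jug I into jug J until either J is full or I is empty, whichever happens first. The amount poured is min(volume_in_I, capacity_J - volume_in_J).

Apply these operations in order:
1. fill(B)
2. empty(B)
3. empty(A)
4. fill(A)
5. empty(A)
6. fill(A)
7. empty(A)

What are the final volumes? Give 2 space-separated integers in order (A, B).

Answer: 0 0

Derivation:
Step 1: fill(B) -> (A=7 B=9)
Step 2: empty(B) -> (A=7 B=0)
Step 3: empty(A) -> (A=0 B=0)
Step 4: fill(A) -> (A=7 B=0)
Step 5: empty(A) -> (A=0 B=0)
Step 6: fill(A) -> (A=7 B=0)
Step 7: empty(A) -> (A=0 B=0)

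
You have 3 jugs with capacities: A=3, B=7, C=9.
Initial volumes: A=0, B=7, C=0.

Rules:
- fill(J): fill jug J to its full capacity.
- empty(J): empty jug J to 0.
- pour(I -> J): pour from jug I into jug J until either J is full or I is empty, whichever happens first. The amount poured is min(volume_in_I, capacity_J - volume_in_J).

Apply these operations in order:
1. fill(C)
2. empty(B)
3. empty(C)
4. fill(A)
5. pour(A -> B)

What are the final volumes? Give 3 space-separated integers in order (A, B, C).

Answer: 0 3 0

Derivation:
Step 1: fill(C) -> (A=0 B=7 C=9)
Step 2: empty(B) -> (A=0 B=0 C=9)
Step 3: empty(C) -> (A=0 B=0 C=0)
Step 4: fill(A) -> (A=3 B=0 C=0)
Step 5: pour(A -> B) -> (A=0 B=3 C=0)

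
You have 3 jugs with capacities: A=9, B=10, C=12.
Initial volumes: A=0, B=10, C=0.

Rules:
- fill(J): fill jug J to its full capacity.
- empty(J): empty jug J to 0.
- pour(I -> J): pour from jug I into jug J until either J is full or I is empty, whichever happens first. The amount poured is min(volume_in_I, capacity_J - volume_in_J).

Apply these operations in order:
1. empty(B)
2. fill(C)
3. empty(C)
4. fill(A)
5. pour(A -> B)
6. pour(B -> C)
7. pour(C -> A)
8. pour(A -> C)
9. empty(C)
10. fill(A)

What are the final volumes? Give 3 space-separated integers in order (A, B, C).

Answer: 9 0 0

Derivation:
Step 1: empty(B) -> (A=0 B=0 C=0)
Step 2: fill(C) -> (A=0 B=0 C=12)
Step 3: empty(C) -> (A=0 B=0 C=0)
Step 4: fill(A) -> (A=9 B=0 C=0)
Step 5: pour(A -> B) -> (A=0 B=9 C=0)
Step 6: pour(B -> C) -> (A=0 B=0 C=9)
Step 7: pour(C -> A) -> (A=9 B=0 C=0)
Step 8: pour(A -> C) -> (A=0 B=0 C=9)
Step 9: empty(C) -> (A=0 B=0 C=0)
Step 10: fill(A) -> (A=9 B=0 C=0)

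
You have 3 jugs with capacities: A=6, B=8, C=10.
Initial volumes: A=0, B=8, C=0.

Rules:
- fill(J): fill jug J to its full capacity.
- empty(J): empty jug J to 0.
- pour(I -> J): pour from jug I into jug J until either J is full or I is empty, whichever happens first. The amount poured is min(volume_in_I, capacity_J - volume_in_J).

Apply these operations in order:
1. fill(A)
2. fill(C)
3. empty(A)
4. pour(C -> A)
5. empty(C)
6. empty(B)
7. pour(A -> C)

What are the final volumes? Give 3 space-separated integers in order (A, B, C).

Answer: 0 0 6

Derivation:
Step 1: fill(A) -> (A=6 B=8 C=0)
Step 2: fill(C) -> (A=6 B=8 C=10)
Step 3: empty(A) -> (A=0 B=8 C=10)
Step 4: pour(C -> A) -> (A=6 B=8 C=4)
Step 5: empty(C) -> (A=6 B=8 C=0)
Step 6: empty(B) -> (A=6 B=0 C=0)
Step 7: pour(A -> C) -> (A=0 B=0 C=6)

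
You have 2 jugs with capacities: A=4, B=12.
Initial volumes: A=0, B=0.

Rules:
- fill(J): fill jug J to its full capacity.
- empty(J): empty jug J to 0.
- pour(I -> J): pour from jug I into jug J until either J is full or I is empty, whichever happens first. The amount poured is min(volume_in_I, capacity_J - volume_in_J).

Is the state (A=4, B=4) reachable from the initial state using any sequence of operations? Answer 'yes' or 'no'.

BFS from (A=0, B=0):
  1. fill(A) -> (A=4 B=0)
  2. pour(A -> B) -> (A=0 B=4)
  3. fill(A) -> (A=4 B=4)
Target reached → yes.

Answer: yes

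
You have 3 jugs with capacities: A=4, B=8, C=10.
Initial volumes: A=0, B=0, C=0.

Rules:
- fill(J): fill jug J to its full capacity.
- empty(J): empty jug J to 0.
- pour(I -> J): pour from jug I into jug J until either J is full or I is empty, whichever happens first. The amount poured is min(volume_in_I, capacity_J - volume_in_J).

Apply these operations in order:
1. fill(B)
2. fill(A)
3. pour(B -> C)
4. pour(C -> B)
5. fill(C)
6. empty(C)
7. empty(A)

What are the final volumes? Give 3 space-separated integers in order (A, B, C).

Answer: 0 8 0

Derivation:
Step 1: fill(B) -> (A=0 B=8 C=0)
Step 2: fill(A) -> (A=4 B=8 C=0)
Step 3: pour(B -> C) -> (A=4 B=0 C=8)
Step 4: pour(C -> B) -> (A=4 B=8 C=0)
Step 5: fill(C) -> (A=4 B=8 C=10)
Step 6: empty(C) -> (A=4 B=8 C=0)
Step 7: empty(A) -> (A=0 B=8 C=0)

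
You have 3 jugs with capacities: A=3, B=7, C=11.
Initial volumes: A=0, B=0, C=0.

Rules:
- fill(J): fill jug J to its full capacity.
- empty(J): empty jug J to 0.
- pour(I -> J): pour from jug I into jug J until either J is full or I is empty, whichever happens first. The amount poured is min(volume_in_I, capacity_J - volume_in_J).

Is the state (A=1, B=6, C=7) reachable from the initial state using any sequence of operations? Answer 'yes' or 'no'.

BFS explored all 264 reachable states.
Reachable set includes: (0,0,0), (0,0,1), (0,0,2), (0,0,3), (0,0,4), (0,0,5), (0,0,6), (0,0,7), (0,0,8), (0,0,9), (0,0,10), (0,0,11) ...
Target (A=1, B=6, C=7) not in reachable set → no.

Answer: no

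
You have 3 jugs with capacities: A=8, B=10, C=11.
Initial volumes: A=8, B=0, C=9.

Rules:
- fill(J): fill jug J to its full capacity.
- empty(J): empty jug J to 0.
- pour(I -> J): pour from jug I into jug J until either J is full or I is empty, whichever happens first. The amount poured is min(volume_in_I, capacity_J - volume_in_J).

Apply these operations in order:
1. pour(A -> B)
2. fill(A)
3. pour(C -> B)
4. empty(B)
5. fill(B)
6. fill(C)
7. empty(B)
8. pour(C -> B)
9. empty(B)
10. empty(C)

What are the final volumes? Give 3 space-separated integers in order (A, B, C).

Step 1: pour(A -> B) -> (A=0 B=8 C=9)
Step 2: fill(A) -> (A=8 B=8 C=9)
Step 3: pour(C -> B) -> (A=8 B=10 C=7)
Step 4: empty(B) -> (A=8 B=0 C=7)
Step 5: fill(B) -> (A=8 B=10 C=7)
Step 6: fill(C) -> (A=8 B=10 C=11)
Step 7: empty(B) -> (A=8 B=0 C=11)
Step 8: pour(C -> B) -> (A=8 B=10 C=1)
Step 9: empty(B) -> (A=8 B=0 C=1)
Step 10: empty(C) -> (A=8 B=0 C=0)

Answer: 8 0 0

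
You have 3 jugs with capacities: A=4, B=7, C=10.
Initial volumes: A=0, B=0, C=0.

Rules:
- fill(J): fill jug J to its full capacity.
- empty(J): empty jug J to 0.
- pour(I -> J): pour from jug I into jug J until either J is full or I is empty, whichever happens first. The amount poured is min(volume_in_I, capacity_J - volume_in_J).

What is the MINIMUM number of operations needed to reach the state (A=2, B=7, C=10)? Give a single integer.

BFS from (A=0, B=0, C=0). One shortest path:
  1. fill(A) -> (A=4 B=0 C=0)
  2. fill(B) -> (A=4 B=7 C=0)
  3. pour(A -> C) -> (A=0 B=7 C=4)
  4. fill(A) -> (A=4 B=7 C=4)
  5. pour(A -> C) -> (A=0 B=7 C=8)
  6. fill(A) -> (A=4 B=7 C=8)
  7. pour(A -> C) -> (A=2 B=7 C=10)
Reached target in 7 moves.

Answer: 7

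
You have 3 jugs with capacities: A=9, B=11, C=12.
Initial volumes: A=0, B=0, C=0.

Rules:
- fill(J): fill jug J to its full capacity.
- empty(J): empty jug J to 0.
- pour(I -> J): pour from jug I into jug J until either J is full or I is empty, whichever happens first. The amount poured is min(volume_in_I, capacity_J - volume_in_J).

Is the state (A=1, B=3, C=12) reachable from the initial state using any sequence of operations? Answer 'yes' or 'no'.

BFS from (A=0, B=0, C=0):
  1. fill(C) -> (A=0 B=0 C=12)
  2. pour(C -> A) -> (A=9 B=0 C=3)
  3. empty(A) -> (A=0 B=0 C=3)
  4. pour(C -> A) -> (A=3 B=0 C=0)
  5. fill(C) -> (A=3 B=0 C=12)
  6. pour(C -> B) -> (A=3 B=11 C=1)
  7. empty(B) -> (A=3 B=0 C=1)
  8. pour(A -> B) -> (A=0 B=3 C=1)
  9. pour(C -> A) -> (A=1 B=3 C=0)
  10. fill(C) -> (A=1 B=3 C=12)
Target reached → yes.

Answer: yes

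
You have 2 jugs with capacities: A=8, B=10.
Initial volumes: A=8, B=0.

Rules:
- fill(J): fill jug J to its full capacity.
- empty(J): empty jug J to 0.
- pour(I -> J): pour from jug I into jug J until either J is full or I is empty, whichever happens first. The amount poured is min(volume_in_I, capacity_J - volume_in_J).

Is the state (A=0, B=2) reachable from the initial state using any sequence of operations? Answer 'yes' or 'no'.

BFS from (A=8, B=0):
  1. empty(A) -> (A=0 B=0)
  2. fill(B) -> (A=0 B=10)
  3. pour(B -> A) -> (A=8 B=2)
  4. empty(A) -> (A=0 B=2)
Target reached → yes.

Answer: yes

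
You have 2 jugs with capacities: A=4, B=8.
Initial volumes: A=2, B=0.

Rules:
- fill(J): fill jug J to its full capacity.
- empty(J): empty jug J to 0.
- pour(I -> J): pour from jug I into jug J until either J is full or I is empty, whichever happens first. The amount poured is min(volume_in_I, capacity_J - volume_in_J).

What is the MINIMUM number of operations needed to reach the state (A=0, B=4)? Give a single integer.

BFS from (A=2, B=0). One shortest path:
  1. fill(A) -> (A=4 B=0)
  2. pour(A -> B) -> (A=0 B=4)
Reached target in 2 moves.

Answer: 2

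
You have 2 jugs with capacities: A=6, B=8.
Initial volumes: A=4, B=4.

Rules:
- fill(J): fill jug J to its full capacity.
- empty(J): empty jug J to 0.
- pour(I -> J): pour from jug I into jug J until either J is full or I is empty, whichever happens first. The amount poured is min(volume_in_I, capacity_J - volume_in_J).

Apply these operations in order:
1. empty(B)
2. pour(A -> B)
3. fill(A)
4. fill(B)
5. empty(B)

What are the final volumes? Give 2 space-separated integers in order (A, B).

Answer: 6 0

Derivation:
Step 1: empty(B) -> (A=4 B=0)
Step 2: pour(A -> B) -> (A=0 B=4)
Step 3: fill(A) -> (A=6 B=4)
Step 4: fill(B) -> (A=6 B=8)
Step 5: empty(B) -> (A=6 B=0)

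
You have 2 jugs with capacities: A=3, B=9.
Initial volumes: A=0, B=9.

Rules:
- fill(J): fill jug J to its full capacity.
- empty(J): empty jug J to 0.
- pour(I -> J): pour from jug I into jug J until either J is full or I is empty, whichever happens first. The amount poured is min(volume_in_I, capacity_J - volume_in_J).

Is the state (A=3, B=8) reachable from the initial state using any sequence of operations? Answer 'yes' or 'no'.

Answer: no

Derivation:
BFS explored all 8 reachable states.
Reachable set includes: (0,0), (0,3), (0,6), (0,9), (3,0), (3,3), (3,6), (3,9)
Target (A=3, B=8) not in reachable set → no.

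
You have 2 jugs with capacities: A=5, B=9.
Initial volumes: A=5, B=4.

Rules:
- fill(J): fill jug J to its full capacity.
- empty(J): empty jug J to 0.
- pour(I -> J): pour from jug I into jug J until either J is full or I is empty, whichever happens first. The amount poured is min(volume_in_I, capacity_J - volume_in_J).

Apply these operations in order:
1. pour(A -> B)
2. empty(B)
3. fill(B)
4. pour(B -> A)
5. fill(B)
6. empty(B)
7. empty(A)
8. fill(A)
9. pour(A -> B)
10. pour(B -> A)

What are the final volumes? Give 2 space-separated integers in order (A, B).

Step 1: pour(A -> B) -> (A=0 B=9)
Step 2: empty(B) -> (A=0 B=0)
Step 3: fill(B) -> (A=0 B=9)
Step 4: pour(B -> A) -> (A=5 B=4)
Step 5: fill(B) -> (A=5 B=9)
Step 6: empty(B) -> (A=5 B=0)
Step 7: empty(A) -> (A=0 B=0)
Step 8: fill(A) -> (A=5 B=0)
Step 9: pour(A -> B) -> (A=0 B=5)
Step 10: pour(B -> A) -> (A=5 B=0)

Answer: 5 0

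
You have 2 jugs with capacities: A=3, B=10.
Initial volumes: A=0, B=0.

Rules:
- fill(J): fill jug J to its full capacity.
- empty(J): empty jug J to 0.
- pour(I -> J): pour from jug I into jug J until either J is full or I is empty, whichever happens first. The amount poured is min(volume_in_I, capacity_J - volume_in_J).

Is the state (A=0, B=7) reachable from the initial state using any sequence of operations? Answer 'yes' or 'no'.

BFS from (A=0, B=0):
  1. fill(B) -> (A=0 B=10)
  2. pour(B -> A) -> (A=3 B=7)
  3. empty(A) -> (A=0 B=7)
Target reached → yes.

Answer: yes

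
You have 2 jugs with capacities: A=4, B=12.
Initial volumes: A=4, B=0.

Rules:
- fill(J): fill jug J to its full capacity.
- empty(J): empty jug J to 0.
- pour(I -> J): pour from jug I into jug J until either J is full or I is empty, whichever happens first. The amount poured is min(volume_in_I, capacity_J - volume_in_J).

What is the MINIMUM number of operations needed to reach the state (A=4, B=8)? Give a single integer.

Answer: 3

Derivation:
BFS from (A=4, B=0). One shortest path:
  1. empty(A) -> (A=0 B=0)
  2. fill(B) -> (A=0 B=12)
  3. pour(B -> A) -> (A=4 B=8)
Reached target in 3 moves.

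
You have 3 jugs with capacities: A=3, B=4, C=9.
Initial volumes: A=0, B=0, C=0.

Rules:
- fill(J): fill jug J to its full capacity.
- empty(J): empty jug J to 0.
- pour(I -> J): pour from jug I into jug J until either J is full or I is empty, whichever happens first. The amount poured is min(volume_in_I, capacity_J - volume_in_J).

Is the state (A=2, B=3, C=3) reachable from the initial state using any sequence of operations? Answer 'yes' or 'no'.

Answer: no

Derivation:
BFS explored all 152 reachable states.
Reachable set includes: (0,0,0), (0,0,1), (0,0,2), (0,0,3), (0,0,4), (0,0,5), (0,0,6), (0,0,7), (0,0,8), (0,0,9), (0,1,0), (0,1,1) ...
Target (A=2, B=3, C=3) not in reachable set → no.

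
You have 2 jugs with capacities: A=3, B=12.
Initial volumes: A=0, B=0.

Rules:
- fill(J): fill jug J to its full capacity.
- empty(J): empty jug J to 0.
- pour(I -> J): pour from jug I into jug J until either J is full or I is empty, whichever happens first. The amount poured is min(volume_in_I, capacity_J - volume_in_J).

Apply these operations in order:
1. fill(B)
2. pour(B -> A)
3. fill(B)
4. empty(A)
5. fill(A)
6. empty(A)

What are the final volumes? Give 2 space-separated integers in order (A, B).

Step 1: fill(B) -> (A=0 B=12)
Step 2: pour(B -> A) -> (A=3 B=9)
Step 3: fill(B) -> (A=3 B=12)
Step 4: empty(A) -> (A=0 B=12)
Step 5: fill(A) -> (A=3 B=12)
Step 6: empty(A) -> (A=0 B=12)

Answer: 0 12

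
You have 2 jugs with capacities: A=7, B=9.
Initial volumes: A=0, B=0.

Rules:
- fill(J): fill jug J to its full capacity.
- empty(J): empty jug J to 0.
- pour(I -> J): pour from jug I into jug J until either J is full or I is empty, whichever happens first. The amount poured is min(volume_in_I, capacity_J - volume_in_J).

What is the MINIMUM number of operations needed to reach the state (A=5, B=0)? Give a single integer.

BFS from (A=0, B=0). One shortest path:
  1. fill(A) -> (A=7 B=0)
  2. pour(A -> B) -> (A=0 B=7)
  3. fill(A) -> (A=7 B=7)
  4. pour(A -> B) -> (A=5 B=9)
  5. empty(B) -> (A=5 B=0)
Reached target in 5 moves.

Answer: 5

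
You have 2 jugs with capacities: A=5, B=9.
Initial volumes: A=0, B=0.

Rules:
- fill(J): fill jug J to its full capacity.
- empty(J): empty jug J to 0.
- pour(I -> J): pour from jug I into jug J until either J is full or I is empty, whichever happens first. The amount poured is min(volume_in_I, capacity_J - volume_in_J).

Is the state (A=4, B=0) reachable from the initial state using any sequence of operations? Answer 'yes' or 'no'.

Answer: yes

Derivation:
BFS from (A=0, B=0):
  1. fill(B) -> (A=0 B=9)
  2. pour(B -> A) -> (A=5 B=4)
  3. empty(A) -> (A=0 B=4)
  4. pour(B -> A) -> (A=4 B=0)
Target reached → yes.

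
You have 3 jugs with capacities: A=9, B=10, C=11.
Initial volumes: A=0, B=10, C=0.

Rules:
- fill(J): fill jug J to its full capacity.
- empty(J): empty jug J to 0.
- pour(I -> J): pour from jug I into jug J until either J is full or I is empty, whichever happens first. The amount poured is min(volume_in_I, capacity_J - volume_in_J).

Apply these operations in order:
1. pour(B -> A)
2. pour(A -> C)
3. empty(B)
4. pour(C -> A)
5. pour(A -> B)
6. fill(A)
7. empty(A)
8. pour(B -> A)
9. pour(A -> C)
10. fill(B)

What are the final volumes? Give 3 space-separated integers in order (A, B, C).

Step 1: pour(B -> A) -> (A=9 B=1 C=0)
Step 2: pour(A -> C) -> (A=0 B=1 C=9)
Step 3: empty(B) -> (A=0 B=0 C=9)
Step 4: pour(C -> A) -> (A=9 B=0 C=0)
Step 5: pour(A -> B) -> (A=0 B=9 C=0)
Step 6: fill(A) -> (A=9 B=9 C=0)
Step 7: empty(A) -> (A=0 B=9 C=0)
Step 8: pour(B -> A) -> (A=9 B=0 C=0)
Step 9: pour(A -> C) -> (A=0 B=0 C=9)
Step 10: fill(B) -> (A=0 B=10 C=9)

Answer: 0 10 9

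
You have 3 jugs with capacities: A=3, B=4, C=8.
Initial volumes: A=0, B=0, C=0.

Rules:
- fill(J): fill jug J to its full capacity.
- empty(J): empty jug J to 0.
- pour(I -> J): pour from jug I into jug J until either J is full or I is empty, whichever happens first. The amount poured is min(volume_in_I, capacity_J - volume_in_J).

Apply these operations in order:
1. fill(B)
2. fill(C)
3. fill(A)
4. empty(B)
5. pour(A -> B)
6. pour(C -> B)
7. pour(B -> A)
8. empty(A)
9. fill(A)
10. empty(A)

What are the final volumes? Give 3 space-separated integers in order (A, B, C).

Step 1: fill(B) -> (A=0 B=4 C=0)
Step 2: fill(C) -> (A=0 B=4 C=8)
Step 3: fill(A) -> (A=3 B=4 C=8)
Step 4: empty(B) -> (A=3 B=0 C=8)
Step 5: pour(A -> B) -> (A=0 B=3 C=8)
Step 6: pour(C -> B) -> (A=0 B=4 C=7)
Step 7: pour(B -> A) -> (A=3 B=1 C=7)
Step 8: empty(A) -> (A=0 B=1 C=7)
Step 9: fill(A) -> (A=3 B=1 C=7)
Step 10: empty(A) -> (A=0 B=1 C=7)

Answer: 0 1 7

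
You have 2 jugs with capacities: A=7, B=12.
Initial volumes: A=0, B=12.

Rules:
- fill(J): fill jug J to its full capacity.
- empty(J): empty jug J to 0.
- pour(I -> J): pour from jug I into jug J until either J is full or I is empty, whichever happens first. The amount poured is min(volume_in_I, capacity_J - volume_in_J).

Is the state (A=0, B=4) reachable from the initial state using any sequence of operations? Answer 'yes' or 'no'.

Answer: yes

Derivation:
BFS from (A=0, B=12):
  1. fill(A) -> (A=7 B=12)
  2. empty(B) -> (A=7 B=0)
  3. pour(A -> B) -> (A=0 B=7)
  4. fill(A) -> (A=7 B=7)
  5. pour(A -> B) -> (A=2 B=12)
  6. empty(B) -> (A=2 B=0)
  7. pour(A -> B) -> (A=0 B=2)
  8. fill(A) -> (A=7 B=2)
  9. pour(A -> B) -> (A=0 B=9)
  10. fill(A) -> (A=7 B=9)
  11. pour(A -> B) -> (A=4 B=12)
  12. empty(B) -> (A=4 B=0)
  13. pour(A -> B) -> (A=0 B=4)
Target reached → yes.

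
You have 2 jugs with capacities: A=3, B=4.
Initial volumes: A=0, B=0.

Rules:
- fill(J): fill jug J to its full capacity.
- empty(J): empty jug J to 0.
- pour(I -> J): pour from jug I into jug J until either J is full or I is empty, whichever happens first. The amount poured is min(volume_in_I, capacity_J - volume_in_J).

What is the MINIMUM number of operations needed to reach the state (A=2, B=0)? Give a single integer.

Answer: 5

Derivation:
BFS from (A=0, B=0). One shortest path:
  1. fill(A) -> (A=3 B=0)
  2. pour(A -> B) -> (A=0 B=3)
  3. fill(A) -> (A=3 B=3)
  4. pour(A -> B) -> (A=2 B=4)
  5. empty(B) -> (A=2 B=0)
Reached target in 5 moves.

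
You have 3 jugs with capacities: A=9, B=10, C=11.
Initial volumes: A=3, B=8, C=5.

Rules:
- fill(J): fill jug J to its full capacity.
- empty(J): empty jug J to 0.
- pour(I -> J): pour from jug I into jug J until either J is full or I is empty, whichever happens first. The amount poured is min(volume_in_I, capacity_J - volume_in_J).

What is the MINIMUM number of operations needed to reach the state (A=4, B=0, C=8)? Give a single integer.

Answer: 6

Derivation:
BFS from (A=3, B=8, C=5). One shortest path:
  1. empty(C) -> (A=3 B=8 C=0)
  2. pour(B -> C) -> (A=3 B=0 C=8)
  3. fill(B) -> (A=3 B=10 C=8)
  4. pour(B -> A) -> (A=9 B=4 C=8)
  5. empty(A) -> (A=0 B=4 C=8)
  6. pour(B -> A) -> (A=4 B=0 C=8)
Reached target in 6 moves.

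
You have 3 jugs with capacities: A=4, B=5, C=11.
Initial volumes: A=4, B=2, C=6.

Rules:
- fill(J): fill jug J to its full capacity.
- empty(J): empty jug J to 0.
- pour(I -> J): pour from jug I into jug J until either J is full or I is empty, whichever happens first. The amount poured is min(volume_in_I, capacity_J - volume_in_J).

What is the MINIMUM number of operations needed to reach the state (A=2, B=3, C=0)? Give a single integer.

Answer: 7

Derivation:
BFS from (A=4, B=2, C=6). One shortest path:
  1. empty(B) -> (A=4 B=0 C=6)
  2. pour(A -> B) -> (A=0 B=4 C=6)
  3. pour(C -> A) -> (A=4 B=4 C=2)
  4. pour(A -> B) -> (A=3 B=5 C=2)
  5. empty(B) -> (A=3 B=0 C=2)
  6. pour(A -> B) -> (A=0 B=3 C=2)
  7. pour(C -> A) -> (A=2 B=3 C=0)
Reached target in 7 moves.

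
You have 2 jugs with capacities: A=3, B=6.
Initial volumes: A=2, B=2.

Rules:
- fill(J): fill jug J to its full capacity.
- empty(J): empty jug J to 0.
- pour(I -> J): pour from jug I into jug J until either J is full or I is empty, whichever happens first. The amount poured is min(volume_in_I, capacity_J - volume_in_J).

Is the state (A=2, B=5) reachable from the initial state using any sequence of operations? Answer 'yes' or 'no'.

Answer: no

Derivation:
BFS explored all 19 reachable states.
Reachable set includes: (0,0), (0,1), (0,2), (0,3), (0,4), (0,5), (0,6), (1,0), (1,6), (2,0), (2,2), (2,6) ...
Target (A=2, B=5) not in reachable set → no.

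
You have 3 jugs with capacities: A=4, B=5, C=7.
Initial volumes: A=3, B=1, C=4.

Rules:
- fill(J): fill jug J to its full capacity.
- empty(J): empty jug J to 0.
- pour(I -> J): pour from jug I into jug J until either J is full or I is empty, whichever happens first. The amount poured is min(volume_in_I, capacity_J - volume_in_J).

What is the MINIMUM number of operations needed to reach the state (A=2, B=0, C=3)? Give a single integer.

Answer: 5

Derivation:
BFS from (A=3, B=1, C=4). One shortest path:
  1. fill(B) -> (A=3 B=5 C=4)
  2. pour(B -> C) -> (A=3 B=2 C=7)
  3. empty(C) -> (A=3 B=2 C=0)
  4. pour(A -> C) -> (A=0 B=2 C=3)
  5. pour(B -> A) -> (A=2 B=0 C=3)
Reached target in 5 moves.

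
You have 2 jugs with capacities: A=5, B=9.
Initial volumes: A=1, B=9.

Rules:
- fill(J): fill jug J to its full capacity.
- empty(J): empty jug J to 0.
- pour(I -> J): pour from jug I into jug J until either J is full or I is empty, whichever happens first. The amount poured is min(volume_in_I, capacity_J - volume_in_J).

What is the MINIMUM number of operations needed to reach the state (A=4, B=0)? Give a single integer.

BFS from (A=1, B=9). One shortest path:
  1. empty(A) -> (A=0 B=9)
  2. pour(B -> A) -> (A=5 B=4)
  3. empty(A) -> (A=0 B=4)
  4. pour(B -> A) -> (A=4 B=0)
Reached target in 4 moves.

Answer: 4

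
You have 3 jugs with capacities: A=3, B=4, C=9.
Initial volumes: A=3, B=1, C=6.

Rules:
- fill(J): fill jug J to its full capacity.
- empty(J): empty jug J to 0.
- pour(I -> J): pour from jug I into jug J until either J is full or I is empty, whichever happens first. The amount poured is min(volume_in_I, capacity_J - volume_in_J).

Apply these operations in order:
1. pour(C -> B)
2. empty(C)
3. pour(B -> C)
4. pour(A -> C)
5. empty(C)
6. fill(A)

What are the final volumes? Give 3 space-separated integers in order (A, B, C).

Step 1: pour(C -> B) -> (A=3 B=4 C=3)
Step 2: empty(C) -> (A=3 B=4 C=0)
Step 3: pour(B -> C) -> (A=3 B=0 C=4)
Step 4: pour(A -> C) -> (A=0 B=0 C=7)
Step 5: empty(C) -> (A=0 B=0 C=0)
Step 6: fill(A) -> (A=3 B=0 C=0)

Answer: 3 0 0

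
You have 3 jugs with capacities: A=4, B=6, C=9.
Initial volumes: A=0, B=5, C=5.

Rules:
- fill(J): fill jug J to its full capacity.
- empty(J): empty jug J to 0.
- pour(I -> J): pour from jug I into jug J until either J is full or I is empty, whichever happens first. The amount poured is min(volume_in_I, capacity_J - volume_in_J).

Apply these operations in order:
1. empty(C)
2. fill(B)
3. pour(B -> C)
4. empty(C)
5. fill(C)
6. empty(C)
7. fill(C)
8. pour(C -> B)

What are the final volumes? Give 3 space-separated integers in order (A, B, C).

Step 1: empty(C) -> (A=0 B=5 C=0)
Step 2: fill(B) -> (A=0 B=6 C=0)
Step 3: pour(B -> C) -> (A=0 B=0 C=6)
Step 4: empty(C) -> (A=0 B=0 C=0)
Step 5: fill(C) -> (A=0 B=0 C=9)
Step 6: empty(C) -> (A=0 B=0 C=0)
Step 7: fill(C) -> (A=0 B=0 C=9)
Step 8: pour(C -> B) -> (A=0 B=6 C=3)

Answer: 0 6 3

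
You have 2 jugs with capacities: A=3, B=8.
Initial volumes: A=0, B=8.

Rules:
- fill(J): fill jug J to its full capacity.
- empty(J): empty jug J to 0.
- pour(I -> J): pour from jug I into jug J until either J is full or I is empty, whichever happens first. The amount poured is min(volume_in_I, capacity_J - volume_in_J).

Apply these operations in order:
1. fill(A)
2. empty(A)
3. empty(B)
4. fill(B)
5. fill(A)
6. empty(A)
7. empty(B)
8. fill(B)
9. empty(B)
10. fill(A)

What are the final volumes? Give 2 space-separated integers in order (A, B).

Step 1: fill(A) -> (A=3 B=8)
Step 2: empty(A) -> (A=0 B=8)
Step 3: empty(B) -> (A=0 B=0)
Step 4: fill(B) -> (A=0 B=8)
Step 5: fill(A) -> (A=3 B=8)
Step 6: empty(A) -> (A=0 B=8)
Step 7: empty(B) -> (A=0 B=0)
Step 8: fill(B) -> (A=0 B=8)
Step 9: empty(B) -> (A=0 B=0)
Step 10: fill(A) -> (A=3 B=0)

Answer: 3 0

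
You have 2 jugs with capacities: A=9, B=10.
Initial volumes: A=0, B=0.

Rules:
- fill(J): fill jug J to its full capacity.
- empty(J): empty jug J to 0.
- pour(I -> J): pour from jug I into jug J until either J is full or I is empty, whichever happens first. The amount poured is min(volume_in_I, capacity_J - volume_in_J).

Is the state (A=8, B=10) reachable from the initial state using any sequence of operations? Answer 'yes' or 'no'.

Answer: yes

Derivation:
BFS from (A=0, B=0):
  1. fill(A) -> (A=9 B=0)
  2. pour(A -> B) -> (A=0 B=9)
  3. fill(A) -> (A=9 B=9)
  4. pour(A -> B) -> (A=8 B=10)
Target reached → yes.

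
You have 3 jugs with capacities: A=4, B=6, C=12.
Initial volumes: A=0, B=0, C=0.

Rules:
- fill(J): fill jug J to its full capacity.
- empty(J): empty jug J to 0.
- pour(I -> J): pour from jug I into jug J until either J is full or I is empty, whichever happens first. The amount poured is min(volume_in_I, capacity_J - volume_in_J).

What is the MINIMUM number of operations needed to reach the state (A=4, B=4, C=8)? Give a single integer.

BFS from (A=0, B=0, C=0). One shortest path:
  1. fill(A) -> (A=4 B=0 C=0)
  2. fill(C) -> (A=4 B=0 C=12)
  3. pour(A -> B) -> (A=0 B=4 C=12)
  4. pour(C -> A) -> (A=4 B=4 C=8)
Reached target in 4 moves.

Answer: 4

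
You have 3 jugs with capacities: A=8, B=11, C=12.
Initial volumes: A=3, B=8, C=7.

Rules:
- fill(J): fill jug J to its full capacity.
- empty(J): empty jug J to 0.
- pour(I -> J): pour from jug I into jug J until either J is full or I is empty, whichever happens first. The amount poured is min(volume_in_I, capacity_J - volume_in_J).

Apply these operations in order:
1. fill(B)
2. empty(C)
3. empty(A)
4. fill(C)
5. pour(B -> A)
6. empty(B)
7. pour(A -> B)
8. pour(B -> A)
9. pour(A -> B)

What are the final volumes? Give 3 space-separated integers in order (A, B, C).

Answer: 0 8 12

Derivation:
Step 1: fill(B) -> (A=3 B=11 C=7)
Step 2: empty(C) -> (A=3 B=11 C=0)
Step 3: empty(A) -> (A=0 B=11 C=0)
Step 4: fill(C) -> (A=0 B=11 C=12)
Step 5: pour(B -> A) -> (A=8 B=3 C=12)
Step 6: empty(B) -> (A=8 B=0 C=12)
Step 7: pour(A -> B) -> (A=0 B=8 C=12)
Step 8: pour(B -> A) -> (A=8 B=0 C=12)
Step 9: pour(A -> B) -> (A=0 B=8 C=12)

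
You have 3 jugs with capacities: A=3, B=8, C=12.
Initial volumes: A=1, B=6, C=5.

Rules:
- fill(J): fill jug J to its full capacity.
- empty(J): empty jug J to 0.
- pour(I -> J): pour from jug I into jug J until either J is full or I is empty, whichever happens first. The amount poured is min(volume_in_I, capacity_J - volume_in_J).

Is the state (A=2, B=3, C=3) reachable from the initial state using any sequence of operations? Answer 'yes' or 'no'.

Answer: no

Derivation:
BFS explored all 315 reachable states.
Reachable set includes: (0,0,0), (0,0,1), (0,0,2), (0,0,3), (0,0,4), (0,0,5), (0,0,6), (0,0,7), (0,0,8), (0,0,9), (0,0,10), (0,0,11) ...
Target (A=2, B=3, C=3) not in reachable set → no.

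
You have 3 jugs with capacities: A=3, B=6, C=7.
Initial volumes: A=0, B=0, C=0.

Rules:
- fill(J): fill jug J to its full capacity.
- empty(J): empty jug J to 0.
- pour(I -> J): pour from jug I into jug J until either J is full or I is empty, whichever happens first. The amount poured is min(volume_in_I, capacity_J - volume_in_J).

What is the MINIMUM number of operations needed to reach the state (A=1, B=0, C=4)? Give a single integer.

Answer: 8

Derivation:
BFS from (A=0, B=0, C=0). One shortest path:
  1. fill(C) -> (A=0 B=0 C=7)
  2. pour(C -> A) -> (A=3 B=0 C=4)
  3. empty(A) -> (A=0 B=0 C=4)
  4. pour(C -> B) -> (A=0 B=4 C=0)
  5. fill(C) -> (A=0 B=4 C=7)
  6. pour(C -> A) -> (A=3 B=4 C=4)
  7. pour(A -> B) -> (A=1 B=6 C=4)
  8. empty(B) -> (A=1 B=0 C=4)
Reached target in 8 moves.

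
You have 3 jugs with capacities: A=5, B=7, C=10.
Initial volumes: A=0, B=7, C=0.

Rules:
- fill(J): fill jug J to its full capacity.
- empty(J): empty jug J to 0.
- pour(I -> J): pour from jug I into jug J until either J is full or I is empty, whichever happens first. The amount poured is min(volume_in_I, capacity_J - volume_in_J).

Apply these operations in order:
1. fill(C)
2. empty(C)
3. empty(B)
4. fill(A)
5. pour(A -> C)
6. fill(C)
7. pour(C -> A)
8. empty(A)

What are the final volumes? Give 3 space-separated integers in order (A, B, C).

Answer: 0 0 5

Derivation:
Step 1: fill(C) -> (A=0 B=7 C=10)
Step 2: empty(C) -> (A=0 B=7 C=0)
Step 3: empty(B) -> (A=0 B=0 C=0)
Step 4: fill(A) -> (A=5 B=0 C=0)
Step 5: pour(A -> C) -> (A=0 B=0 C=5)
Step 6: fill(C) -> (A=0 B=0 C=10)
Step 7: pour(C -> A) -> (A=5 B=0 C=5)
Step 8: empty(A) -> (A=0 B=0 C=5)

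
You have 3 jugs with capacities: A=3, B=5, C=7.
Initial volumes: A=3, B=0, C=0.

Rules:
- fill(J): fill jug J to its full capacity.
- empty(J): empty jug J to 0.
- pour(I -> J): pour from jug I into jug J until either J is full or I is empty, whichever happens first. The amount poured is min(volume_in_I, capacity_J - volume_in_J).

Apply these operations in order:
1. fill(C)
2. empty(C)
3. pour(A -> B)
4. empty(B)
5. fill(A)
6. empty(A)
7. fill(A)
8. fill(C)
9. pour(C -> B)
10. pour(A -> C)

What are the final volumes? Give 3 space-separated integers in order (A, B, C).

Step 1: fill(C) -> (A=3 B=0 C=7)
Step 2: empty(C) -> (A=3 B=0 C=0)
Step 3: pour(A -> B) -> (A=0 B=3 C=0)
Step 4: empty(B) -> (A=0 B=0 C=0)
Step 5: fill(A) -> (A=3 B=0 C=0)
Step 6: empty(A) -> (A=0 B=0 C=0)
Step 7: fill(A) -> (A=3 B=0 C=0)
Step 8: fill(C) -> (A=3 B=0 C=7)
Step 9: pour(C -> B) -> (A=3 B=5 C=2)
Step 10: pour(A -> C) -> (A=0 B=5 C=5)

Answer: 0 5 5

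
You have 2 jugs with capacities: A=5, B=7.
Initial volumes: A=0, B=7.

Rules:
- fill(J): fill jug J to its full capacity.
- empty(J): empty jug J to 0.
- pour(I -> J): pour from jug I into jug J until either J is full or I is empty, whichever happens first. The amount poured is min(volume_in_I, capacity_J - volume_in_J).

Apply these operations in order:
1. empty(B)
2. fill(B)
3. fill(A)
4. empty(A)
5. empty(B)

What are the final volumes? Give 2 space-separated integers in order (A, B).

Step 1: empty(B) -> (A=0 B=0)
Step 2: fill(B) -> (A=0 B=7)
Step 3: fill(A) -> (A=5 B=7)
Step 4: empty(A) -> (A=0 B=7)
Step 5: empty(B) -> (A=0 B=0)

Answer: 0 0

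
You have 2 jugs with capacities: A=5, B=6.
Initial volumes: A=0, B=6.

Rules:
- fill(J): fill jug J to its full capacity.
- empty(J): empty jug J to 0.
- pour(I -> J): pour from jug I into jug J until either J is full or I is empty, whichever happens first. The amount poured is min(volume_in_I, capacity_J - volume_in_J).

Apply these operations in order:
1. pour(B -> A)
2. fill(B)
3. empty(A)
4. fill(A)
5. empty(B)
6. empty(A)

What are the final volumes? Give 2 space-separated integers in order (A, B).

Answer: 0 0

Derivation:
Step 1: pour(B -> A) -> (A=5 B=1)
Step 2: fill(B) -> (A=5 B=6)
Step 3: empty(A) -> (A=0 B=6)
Step 4: fill(A) -> (A=5 B=6)
Step 5: empty(B) -> (A=5 B=0)
Step 6: empty(A) -> (A=0 B=0)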